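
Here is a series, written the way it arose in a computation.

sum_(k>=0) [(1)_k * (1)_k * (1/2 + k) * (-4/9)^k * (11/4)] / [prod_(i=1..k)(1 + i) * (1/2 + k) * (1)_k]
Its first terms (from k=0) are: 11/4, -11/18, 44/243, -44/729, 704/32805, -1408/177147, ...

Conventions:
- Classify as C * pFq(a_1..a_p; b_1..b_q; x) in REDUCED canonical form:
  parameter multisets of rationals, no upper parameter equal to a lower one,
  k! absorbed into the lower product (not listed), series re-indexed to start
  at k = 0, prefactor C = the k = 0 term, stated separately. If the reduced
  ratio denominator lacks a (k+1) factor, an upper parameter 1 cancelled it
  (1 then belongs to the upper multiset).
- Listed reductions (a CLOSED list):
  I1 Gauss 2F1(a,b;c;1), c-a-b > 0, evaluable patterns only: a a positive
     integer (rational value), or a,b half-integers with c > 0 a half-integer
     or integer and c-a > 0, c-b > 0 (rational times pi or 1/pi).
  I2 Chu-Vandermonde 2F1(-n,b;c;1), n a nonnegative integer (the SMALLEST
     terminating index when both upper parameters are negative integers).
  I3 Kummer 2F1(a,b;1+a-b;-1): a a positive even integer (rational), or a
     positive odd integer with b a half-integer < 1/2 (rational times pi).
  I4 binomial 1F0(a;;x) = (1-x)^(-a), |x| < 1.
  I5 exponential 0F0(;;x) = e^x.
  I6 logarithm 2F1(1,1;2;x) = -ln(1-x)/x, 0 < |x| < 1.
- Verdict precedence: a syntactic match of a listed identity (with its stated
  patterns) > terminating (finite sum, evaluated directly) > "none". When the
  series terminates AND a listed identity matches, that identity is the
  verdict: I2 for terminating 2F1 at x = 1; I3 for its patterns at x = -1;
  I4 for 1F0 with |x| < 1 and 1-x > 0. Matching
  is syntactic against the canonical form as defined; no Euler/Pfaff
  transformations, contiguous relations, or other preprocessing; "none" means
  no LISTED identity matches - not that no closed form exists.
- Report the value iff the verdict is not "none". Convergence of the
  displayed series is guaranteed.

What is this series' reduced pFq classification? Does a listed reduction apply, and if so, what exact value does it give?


With C = 11/4: the canonical form is 2F1(1, 1; 2; -4/9). Verdict: the I6 logarithm reduction fires (the logarithm: parameters (1,1;2), x = -4/9). Hence: (99/16) * ln(13/9).

Structural cue: with t_0 = 11/4, the lower running product (C = 11/4, x = -4/9) is a rising factorial.
Ratio: r(k) = (-4/9) * (k+1) (k+1) / [(k+2) (k+1)] - rational; roots negated = parameters, x = (-4/9), C = 11/4.


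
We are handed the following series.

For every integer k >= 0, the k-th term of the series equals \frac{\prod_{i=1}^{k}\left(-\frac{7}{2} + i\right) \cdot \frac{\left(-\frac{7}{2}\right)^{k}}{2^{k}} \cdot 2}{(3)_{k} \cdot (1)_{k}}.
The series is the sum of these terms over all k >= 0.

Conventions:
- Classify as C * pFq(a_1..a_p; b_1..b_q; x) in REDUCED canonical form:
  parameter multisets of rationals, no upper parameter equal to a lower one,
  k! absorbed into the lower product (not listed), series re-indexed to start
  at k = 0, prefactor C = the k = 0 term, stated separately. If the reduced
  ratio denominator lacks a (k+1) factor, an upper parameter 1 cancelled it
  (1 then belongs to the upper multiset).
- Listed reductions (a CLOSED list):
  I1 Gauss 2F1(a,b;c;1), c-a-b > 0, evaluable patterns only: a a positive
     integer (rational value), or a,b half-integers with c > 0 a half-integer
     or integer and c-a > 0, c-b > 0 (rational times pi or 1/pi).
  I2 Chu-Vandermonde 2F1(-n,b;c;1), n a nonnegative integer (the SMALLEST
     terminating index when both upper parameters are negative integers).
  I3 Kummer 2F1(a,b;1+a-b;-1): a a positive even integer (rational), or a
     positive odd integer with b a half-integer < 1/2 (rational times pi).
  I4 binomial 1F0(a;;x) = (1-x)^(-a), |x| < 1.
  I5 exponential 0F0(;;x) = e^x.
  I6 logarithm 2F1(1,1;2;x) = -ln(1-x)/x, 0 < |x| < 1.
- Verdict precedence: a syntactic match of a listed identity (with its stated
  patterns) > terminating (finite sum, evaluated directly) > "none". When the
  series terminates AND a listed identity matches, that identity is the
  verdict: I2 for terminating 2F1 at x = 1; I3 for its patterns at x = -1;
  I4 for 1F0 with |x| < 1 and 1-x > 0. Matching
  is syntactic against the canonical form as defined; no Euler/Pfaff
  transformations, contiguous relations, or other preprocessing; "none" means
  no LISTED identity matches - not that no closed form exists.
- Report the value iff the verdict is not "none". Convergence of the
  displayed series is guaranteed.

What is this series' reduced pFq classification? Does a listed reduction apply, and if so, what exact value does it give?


Canonical form: C = 2 times 1F1 with upper {-\frac{5}{2}}, lower {3}, x = -\frac{7}{4}. Verdict: no listed reduction: x = -\frac{7}{4} and upper {-\frac{5}{2}} fail every I1-I6 pattern.

Structural cue: t_0 being 2, (1)_k (prefactor 2) is k! itself.
Ratio: r(k) = -\frac{7}{4} * (k-\frac{5}{2}) / [(k+3) (k+1)] - rational in k. x = -\frac{7}{4}; t_0 = 2; negate the roots.


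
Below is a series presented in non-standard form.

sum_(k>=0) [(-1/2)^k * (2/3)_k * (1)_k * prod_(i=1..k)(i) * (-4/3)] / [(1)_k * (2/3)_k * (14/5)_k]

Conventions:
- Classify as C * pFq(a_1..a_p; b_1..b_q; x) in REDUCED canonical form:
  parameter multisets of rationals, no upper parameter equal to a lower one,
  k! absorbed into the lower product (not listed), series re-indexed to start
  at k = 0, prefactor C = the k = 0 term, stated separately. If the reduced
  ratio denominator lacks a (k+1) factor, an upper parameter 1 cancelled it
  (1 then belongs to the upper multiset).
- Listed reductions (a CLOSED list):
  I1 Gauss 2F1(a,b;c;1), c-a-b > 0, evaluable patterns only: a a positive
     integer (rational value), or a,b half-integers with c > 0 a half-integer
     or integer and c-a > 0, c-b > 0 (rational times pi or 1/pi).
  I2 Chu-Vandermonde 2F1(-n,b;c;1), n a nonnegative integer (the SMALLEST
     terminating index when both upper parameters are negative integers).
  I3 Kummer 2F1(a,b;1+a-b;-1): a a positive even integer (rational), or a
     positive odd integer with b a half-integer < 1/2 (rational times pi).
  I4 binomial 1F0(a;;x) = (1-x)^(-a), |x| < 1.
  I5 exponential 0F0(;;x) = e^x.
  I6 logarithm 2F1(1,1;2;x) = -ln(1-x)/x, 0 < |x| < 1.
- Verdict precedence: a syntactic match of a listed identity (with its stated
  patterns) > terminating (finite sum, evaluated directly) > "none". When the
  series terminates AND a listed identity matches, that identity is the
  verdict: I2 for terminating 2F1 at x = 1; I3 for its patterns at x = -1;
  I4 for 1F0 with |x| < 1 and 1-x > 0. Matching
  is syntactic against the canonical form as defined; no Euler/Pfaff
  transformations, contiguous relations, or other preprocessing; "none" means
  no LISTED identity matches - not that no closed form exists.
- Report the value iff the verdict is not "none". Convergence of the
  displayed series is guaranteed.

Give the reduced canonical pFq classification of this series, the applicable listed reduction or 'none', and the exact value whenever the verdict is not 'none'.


Reduced: x = -1/2, 2F1, upper = {1, 1}, lower = {14/5}, C = -4/3. Verdict: none. A 2F1 with upper {1, 1} fits none of I1-I6 at x = -1/2; the sum runs forever.

Structural cue: with t_0 = -4/3, (1)_k (C = -4/3, x = -1/2) is k! itself.
Ratio: r(k) = (-1/2) * (k+1) (k+1) / [(k+14/5) (k+1)] ; factor over Q: parameters, x = (-1/2), and C = -4/3.


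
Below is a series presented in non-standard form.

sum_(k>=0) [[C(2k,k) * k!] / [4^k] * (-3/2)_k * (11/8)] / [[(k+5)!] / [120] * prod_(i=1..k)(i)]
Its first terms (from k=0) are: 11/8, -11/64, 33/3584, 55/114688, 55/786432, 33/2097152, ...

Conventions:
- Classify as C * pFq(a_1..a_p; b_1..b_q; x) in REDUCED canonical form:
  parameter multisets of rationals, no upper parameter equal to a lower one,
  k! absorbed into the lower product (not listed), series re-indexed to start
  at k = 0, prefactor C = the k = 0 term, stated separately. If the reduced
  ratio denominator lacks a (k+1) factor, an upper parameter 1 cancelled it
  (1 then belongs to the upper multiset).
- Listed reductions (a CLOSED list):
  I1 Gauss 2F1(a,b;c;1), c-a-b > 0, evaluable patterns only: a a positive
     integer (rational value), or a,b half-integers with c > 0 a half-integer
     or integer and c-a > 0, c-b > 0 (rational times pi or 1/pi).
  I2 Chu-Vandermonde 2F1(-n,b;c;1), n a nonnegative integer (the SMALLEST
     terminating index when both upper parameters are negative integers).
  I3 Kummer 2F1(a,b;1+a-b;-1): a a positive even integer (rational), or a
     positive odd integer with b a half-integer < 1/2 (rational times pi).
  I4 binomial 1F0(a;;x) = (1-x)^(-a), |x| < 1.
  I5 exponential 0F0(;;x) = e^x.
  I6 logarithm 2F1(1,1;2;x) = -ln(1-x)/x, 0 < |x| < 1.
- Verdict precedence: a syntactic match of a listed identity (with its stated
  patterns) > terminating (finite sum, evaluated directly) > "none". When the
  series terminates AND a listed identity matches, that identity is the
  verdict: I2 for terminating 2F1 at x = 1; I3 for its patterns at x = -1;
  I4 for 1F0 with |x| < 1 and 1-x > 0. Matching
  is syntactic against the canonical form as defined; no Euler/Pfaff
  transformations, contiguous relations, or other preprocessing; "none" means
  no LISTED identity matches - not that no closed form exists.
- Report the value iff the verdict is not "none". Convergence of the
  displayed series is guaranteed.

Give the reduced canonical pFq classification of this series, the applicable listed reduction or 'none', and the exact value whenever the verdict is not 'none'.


This is 11/8 * 2F1(-3/2, 1/2; 6; 1) in reduced canonical form. Verdict: the half-integer Gauss pattern (I1) fires (x = 1; upper {-3/2, 1/2} half-integers, c = 6 in the evaluable pattern). Hence: (65536/17199) / pi.

Structural cue: with t_0 = 11/8, the denominator's factorial ratio (C = 11/8, x = 1) is a lower Pochhammer.
Consecutive-term ratio: r(k) = 1 * (k-3/2) (k+1/2) / [(k+6) (k+1)] ; factor over Q: parameters, x = 1, and C = 11/8.


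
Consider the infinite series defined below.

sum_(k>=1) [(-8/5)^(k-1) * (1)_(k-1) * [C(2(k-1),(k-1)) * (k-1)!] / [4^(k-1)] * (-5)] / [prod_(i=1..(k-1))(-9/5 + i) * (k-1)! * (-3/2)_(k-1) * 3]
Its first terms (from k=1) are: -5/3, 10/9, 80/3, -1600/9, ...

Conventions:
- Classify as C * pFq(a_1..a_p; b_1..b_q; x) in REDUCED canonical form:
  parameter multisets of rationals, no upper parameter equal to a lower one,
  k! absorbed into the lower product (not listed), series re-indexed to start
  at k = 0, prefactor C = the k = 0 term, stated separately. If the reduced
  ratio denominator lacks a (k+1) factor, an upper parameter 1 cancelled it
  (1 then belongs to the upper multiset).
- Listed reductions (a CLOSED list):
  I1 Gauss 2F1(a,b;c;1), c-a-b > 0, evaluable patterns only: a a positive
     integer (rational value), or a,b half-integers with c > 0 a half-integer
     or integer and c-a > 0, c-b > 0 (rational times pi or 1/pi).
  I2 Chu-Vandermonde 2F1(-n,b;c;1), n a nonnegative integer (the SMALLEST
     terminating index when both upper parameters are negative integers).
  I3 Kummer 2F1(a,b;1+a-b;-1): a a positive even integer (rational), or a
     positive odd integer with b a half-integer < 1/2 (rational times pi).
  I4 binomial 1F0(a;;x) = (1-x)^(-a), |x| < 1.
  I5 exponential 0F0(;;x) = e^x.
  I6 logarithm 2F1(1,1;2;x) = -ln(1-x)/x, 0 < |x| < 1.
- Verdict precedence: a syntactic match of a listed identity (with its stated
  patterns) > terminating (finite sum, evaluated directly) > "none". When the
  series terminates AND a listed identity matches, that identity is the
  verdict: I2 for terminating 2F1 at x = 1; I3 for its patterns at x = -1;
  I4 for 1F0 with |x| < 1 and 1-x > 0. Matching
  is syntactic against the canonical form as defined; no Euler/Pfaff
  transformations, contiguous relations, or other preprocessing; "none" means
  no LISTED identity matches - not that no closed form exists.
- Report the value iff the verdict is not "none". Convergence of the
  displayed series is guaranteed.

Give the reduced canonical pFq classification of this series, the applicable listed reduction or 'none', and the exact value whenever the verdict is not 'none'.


Reduced: x = -8/5, 2F2, upper = {1/2, 1}, lower = {-3/2, -4/5}, C = -5/3. Verdict: none (x = -8/5): each listed identity misses the multisets {1/2, 1} ; {-3/2, -4/5}.

Key step: t_0 being -5/3, the constant factors (C = -5/3, x = -8/5) combine into one prefactor.
Ratio: r(k) = (-8/5) * (k+1/2) (k+1) / [(k-3/2) (k-4/5) (k+1)] - rational in k, leading ratio (-8/5); with t_0 = -5/3, classification follows.


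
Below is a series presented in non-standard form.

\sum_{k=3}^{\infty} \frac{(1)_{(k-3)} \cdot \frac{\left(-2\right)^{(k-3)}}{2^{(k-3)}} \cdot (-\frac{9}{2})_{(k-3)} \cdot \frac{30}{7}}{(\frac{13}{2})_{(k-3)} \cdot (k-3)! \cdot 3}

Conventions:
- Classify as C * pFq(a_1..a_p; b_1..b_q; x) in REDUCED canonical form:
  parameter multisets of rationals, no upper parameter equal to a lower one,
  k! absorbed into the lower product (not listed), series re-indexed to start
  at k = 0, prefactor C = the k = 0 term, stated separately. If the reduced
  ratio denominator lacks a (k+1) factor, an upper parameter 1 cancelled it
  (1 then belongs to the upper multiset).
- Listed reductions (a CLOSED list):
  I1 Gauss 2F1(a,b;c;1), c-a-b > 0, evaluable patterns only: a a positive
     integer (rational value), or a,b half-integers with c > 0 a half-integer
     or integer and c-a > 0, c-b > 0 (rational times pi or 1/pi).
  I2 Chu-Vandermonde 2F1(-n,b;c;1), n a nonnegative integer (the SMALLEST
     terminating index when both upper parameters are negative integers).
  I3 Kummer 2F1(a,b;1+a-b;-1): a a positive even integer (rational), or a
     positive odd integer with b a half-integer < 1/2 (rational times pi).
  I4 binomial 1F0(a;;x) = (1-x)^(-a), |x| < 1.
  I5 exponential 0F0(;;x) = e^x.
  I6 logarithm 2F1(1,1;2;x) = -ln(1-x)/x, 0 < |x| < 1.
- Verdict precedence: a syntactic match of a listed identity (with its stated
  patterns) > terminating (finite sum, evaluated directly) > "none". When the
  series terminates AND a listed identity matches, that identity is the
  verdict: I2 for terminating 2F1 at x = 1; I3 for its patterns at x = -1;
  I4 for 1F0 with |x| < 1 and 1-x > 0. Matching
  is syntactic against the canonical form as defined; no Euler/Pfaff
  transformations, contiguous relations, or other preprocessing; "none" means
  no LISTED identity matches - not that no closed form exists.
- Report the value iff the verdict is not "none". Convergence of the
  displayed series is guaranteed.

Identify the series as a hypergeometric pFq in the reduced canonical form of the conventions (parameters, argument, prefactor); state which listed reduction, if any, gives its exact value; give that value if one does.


Canonical form: C = \frac{10}{7} times 2F1 with upper {-\frac{9}{2}, 1}, lower {\frac{13}{2}}, x = -1. Verdict: Kummer (I3) applies (x = -1; c = \frac{13}{2} equals 1+a-b for upper {-\frac{9}{2}, 1}: listed pattern). Its exact value is \frac{495}{512} \cdot \pi.

Key step: t_0 = \frac{10}{7} here, and the constant factors (C = 10/7) combine into one prefactor.
Term ratio: r(k) = -1 * (k-\frac{9}{2}) (k+1) / [(k+\frac{13}{2}) (k+1)] - rational in k, leading ratio -1; with t_0 = \frac{10}{7}, classification follows.


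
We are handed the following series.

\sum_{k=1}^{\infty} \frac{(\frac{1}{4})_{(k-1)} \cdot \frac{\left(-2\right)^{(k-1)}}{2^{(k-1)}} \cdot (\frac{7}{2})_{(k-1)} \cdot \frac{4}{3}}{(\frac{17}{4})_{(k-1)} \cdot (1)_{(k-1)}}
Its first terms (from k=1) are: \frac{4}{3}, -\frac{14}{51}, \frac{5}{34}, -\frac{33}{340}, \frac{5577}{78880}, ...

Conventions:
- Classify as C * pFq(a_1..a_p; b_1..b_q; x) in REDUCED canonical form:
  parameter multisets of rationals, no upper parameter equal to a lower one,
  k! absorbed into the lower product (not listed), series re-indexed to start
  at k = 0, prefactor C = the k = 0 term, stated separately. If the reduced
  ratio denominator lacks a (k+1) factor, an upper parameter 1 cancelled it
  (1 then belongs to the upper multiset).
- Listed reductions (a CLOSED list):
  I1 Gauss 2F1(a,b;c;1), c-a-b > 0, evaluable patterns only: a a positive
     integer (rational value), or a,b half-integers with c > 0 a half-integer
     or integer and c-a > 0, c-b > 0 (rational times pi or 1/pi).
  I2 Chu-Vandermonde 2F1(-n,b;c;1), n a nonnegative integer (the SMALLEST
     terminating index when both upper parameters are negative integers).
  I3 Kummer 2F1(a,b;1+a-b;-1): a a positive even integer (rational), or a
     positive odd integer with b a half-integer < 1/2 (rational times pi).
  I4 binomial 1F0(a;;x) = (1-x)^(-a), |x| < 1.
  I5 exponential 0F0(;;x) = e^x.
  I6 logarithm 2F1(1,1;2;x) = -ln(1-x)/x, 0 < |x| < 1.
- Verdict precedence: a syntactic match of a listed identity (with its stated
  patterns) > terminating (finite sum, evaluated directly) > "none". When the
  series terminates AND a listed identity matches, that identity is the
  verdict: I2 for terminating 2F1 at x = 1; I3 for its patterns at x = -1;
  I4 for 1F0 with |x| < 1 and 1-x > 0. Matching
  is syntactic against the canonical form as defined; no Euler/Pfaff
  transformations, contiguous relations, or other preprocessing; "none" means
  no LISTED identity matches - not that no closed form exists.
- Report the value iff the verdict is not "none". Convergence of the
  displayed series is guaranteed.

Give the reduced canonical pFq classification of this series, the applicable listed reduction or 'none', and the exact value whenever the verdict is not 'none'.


At argument -1: a 2F1 with upper {\frac{1}{4}, \frac{7}{2}}, lower {\frac{17}{4}}, scaled by C = \frac{4}{3}. Verdict: no listed reduction: x = -1 and upper {\frac{1}{4}, \frac{7}{2}} fail every I1-I6 pattern.

First insight: from the first term \frac{4}{3}: the two k-th powers (prefactor 4/3) combine into one argument.
Consecutive-term ratio: r(k) = -1 * (k+\frac{1}{4}) (k+\frac{7}{2}) / [(k+\frac{17}{4}) (k+1)] - rational in k. x = -1; t_0 = \frac{4}{3}; negate the roots.


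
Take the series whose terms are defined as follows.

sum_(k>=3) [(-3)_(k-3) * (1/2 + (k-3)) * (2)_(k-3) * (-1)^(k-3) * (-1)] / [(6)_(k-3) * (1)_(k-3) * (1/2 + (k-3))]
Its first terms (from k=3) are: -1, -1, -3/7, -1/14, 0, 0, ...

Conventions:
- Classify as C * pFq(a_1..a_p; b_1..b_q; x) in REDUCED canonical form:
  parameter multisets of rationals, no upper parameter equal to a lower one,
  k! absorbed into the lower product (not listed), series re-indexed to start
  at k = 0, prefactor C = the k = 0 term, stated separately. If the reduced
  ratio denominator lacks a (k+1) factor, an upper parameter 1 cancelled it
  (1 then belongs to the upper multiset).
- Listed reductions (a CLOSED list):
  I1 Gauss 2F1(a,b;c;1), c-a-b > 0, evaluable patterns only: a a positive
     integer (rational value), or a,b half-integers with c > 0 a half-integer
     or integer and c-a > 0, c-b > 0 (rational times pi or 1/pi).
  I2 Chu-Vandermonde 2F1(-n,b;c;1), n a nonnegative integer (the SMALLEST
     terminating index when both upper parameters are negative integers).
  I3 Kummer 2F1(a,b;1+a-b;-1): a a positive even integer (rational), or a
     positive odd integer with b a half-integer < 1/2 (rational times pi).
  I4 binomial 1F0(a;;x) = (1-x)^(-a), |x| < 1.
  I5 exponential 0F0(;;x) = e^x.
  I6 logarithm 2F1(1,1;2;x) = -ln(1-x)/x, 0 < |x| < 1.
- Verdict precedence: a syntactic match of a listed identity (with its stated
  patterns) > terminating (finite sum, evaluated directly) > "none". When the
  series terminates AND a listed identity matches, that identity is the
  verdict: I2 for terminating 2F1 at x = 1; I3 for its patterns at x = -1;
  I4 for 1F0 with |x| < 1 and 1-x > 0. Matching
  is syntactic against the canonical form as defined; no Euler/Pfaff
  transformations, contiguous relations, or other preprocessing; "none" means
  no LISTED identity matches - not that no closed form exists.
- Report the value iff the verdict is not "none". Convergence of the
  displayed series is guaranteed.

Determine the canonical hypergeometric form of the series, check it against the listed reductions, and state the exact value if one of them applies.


Canonical form: C = -1 times 2F1 with upper {-3, 2}, lower {6}, x = -1. Verdict: Kummer's theorem (I3) matches (x = -1; c = 6 equals 1+a-b for upper {-3, 2}: listed pattern). Hence: -5/2.

The tell: t_0 being -1, (1)_k (C = -1) is k! itself.
Adjacent-term ratio: r(k) = (-1) * (k-3) (k+2) / [(k+6) (k+1)] - rational in k. x = (-1); t_0 = -1; negate the roots.


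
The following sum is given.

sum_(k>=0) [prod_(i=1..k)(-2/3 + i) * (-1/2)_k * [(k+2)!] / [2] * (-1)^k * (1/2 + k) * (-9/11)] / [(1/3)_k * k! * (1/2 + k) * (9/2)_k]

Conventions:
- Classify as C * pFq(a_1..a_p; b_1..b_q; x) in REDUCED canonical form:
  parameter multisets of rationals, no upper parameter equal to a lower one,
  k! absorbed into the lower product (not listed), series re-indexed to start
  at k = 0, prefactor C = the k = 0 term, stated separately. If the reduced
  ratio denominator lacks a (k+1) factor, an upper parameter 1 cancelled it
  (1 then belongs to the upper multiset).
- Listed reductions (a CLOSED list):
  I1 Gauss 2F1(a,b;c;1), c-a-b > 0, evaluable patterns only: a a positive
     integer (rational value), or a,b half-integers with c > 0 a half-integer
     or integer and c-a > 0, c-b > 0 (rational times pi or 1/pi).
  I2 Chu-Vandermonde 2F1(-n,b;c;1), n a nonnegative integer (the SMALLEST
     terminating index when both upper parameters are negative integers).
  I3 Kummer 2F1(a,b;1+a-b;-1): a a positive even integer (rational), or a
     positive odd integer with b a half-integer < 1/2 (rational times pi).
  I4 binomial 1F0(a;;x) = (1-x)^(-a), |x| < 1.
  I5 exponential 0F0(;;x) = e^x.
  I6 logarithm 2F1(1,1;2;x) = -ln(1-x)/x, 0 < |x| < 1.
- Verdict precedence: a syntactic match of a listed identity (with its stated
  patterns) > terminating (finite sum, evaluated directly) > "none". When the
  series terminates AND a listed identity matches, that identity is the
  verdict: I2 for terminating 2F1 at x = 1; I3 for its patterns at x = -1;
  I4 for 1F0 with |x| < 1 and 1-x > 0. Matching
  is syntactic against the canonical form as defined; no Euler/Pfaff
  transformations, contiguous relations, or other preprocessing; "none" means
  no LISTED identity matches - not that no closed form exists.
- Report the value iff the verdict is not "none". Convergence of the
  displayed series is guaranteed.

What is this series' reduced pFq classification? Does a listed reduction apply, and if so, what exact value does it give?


Canonical form: C = -9/11 times 2F1 with upper {-1/2, 3}, lower {9/2}, x = -1. Verdict: this is the Kummer evaluation I3 (x = -1; c = 9/2 equals 1+a-b for upper {-1/2, 3}: listed pattern). Value: (-945/2816) * pi.

Key observation: x = (-1) and the parameter 1/3 appears in both the upper and lower lists and cancels (alongside the other common factor).
Consecutive-term ratio: r(k) = (-1) * (k-1/2) (k+3) / [(k+9/2) (k+1)] - rational; roots negated = parameters, x = (-1), C = -9/11.


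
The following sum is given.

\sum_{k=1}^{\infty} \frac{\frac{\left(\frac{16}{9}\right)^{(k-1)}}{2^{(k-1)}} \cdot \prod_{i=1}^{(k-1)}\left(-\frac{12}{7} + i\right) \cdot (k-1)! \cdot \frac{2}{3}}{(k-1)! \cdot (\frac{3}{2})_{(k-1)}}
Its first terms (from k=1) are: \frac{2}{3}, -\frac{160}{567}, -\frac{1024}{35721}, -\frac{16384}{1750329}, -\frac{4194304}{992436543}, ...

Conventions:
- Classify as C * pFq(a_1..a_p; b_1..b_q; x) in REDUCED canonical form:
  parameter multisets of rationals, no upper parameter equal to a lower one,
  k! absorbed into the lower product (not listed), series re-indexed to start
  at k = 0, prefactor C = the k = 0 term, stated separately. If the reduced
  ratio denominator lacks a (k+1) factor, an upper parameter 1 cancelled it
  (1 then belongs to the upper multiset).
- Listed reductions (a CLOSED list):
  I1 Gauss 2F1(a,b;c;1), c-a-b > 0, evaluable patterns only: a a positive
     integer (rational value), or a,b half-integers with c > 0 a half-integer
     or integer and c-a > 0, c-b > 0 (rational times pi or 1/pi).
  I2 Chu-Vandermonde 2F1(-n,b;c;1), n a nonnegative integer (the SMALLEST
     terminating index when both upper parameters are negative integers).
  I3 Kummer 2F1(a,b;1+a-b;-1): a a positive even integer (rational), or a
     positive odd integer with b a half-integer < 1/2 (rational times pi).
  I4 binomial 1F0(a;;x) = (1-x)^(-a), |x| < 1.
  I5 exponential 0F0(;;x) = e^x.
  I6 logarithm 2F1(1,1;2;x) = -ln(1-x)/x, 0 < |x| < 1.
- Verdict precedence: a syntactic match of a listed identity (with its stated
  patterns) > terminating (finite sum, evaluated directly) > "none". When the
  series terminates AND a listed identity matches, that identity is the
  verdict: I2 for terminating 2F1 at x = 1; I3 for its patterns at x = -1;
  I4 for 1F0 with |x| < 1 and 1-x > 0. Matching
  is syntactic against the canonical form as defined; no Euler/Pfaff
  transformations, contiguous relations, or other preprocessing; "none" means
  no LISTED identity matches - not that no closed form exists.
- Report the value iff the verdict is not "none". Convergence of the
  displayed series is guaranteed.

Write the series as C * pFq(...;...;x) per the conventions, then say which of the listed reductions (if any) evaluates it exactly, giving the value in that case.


The series (x = \frac{8}{9}) is 2F1: upper {-\frac{5}{7}, 1}, lower {\frac{3}{2}}, prefactor \frac{2}{3}. Verdict: none. A 2F1 with upper {-\frac{5}{7}, 1} fits none of I1-I6 at x = \frac{8}{9}; the sum runs forever.

Key step: from the first term \frac{2}{3}: the factorial ratio (C = 2/3, x = 8/9) (k+a-1)!/(a-1)! is a rising factorial (a)_k.
Consecutive-term ratio: r(k) = \frac{8}{9} * (k-\frac{5}{7}) (k+1) / [(k+\frac{3}{2}) (k+1)] - poly over poly, x = \frac{8}{9} from leading terms; C = \frac{2}{3} at k = 0.


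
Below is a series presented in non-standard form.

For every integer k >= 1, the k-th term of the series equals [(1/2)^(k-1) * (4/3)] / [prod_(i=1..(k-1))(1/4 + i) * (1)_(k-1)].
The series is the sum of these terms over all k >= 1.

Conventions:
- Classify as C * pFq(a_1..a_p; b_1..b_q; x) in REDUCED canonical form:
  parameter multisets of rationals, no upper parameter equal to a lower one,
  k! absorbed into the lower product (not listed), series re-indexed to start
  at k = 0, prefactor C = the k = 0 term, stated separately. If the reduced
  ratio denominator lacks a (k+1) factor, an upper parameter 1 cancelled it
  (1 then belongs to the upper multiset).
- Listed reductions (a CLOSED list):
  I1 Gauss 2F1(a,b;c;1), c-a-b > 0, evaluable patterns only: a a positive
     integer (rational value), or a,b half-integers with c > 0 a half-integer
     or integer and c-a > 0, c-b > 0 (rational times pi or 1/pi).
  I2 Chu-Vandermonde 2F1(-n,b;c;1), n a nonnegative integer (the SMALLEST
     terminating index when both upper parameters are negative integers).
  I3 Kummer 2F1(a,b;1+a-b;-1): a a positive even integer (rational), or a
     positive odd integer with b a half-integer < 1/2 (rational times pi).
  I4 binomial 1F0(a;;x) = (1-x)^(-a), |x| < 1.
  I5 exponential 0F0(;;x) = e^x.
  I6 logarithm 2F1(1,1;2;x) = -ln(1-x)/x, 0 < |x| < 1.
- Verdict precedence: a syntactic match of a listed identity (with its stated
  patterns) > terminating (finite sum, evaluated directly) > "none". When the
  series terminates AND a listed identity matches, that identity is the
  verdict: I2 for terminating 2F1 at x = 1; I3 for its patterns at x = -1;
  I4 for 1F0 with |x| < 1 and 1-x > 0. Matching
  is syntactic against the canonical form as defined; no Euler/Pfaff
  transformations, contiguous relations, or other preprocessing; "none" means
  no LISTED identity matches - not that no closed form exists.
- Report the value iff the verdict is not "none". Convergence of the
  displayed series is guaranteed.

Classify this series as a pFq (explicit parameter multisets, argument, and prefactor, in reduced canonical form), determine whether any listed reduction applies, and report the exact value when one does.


With C = 4/3: the canonical form is 0F1(-; 5/4; 1/2). Verdict: none - this 0F1 at x = 1/2 matches no listed pattern, and upper {-} holds no stopper.

First insight: with t_0 = 4/3, the lower running product (C = 4/3) is a rising factorial.
Consecutive-term ratio: r(k) = (1/2) * 1 / [(k+5/4) (k+1)] - rational; roots negated = parameters, x = (1/2), C = 4/3.


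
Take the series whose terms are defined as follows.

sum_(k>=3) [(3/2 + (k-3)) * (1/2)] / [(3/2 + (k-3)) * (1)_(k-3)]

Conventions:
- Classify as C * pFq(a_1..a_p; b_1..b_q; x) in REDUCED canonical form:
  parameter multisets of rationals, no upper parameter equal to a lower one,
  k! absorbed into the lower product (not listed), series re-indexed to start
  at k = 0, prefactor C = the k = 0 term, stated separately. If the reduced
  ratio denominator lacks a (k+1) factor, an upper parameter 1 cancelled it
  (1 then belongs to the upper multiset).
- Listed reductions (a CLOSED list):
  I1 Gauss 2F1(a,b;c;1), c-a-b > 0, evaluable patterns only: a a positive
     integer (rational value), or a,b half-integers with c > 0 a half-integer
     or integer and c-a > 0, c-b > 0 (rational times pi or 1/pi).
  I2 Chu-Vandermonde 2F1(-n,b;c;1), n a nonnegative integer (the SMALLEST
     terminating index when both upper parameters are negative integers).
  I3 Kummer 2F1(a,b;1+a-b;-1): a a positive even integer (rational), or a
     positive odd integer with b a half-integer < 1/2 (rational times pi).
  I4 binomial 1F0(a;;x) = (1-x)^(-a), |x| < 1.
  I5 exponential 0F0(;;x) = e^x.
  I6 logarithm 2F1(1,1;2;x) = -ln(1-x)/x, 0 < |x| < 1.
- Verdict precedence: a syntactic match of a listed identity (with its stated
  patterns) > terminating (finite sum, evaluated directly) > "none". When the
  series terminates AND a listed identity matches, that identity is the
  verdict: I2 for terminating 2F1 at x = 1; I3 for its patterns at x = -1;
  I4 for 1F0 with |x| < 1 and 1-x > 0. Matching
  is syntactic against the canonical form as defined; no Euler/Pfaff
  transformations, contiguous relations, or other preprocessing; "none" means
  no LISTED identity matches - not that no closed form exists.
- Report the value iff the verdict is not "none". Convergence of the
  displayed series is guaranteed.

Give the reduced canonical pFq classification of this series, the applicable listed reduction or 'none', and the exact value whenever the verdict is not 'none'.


x = 1 here; the reduced form reads 0F0, upper {-}, lower {-}, C = 1/2. Verdict at x = 1: the I5 exponential reduction matches (the 0F0 exponential series at x = 1). Exact value: (1/2) * e^(1).

Key step: with t_0 = 1/2, (1)_k (C = 1/2) is k! itself.
Ratio: r(k) = 1 * 1 / [(k+1)] ; factor over Q: parameters, x = 1, and C = 1/2.


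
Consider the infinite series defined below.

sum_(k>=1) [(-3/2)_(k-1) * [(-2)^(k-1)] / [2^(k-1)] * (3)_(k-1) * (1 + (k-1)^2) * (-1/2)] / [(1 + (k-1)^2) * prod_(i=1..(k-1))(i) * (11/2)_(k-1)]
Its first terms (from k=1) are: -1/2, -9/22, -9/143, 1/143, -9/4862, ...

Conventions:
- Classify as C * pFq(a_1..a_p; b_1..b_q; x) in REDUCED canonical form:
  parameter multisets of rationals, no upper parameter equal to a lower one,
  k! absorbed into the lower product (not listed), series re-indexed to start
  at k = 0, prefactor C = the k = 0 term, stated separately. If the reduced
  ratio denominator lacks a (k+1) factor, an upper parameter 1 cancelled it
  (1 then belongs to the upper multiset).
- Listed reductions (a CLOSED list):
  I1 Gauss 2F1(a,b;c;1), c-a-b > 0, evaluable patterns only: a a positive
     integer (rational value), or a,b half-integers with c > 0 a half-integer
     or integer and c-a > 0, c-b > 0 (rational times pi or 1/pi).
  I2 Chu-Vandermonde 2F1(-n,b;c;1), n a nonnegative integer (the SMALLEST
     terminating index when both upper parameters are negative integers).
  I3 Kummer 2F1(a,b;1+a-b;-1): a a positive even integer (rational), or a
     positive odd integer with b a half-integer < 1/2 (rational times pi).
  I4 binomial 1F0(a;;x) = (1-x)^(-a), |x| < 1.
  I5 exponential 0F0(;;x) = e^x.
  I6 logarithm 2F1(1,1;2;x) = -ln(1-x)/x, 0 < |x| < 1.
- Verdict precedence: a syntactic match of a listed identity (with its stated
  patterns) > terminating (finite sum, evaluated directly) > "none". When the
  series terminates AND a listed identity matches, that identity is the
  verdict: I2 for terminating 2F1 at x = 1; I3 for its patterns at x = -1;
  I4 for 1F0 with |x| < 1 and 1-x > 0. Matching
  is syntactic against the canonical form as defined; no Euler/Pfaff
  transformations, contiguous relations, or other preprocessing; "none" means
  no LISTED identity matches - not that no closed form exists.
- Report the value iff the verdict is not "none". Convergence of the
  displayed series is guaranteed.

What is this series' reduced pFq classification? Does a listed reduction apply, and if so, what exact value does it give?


Key step: from the first term -1/2: the factor k^2 + 1 cancels (top and bottom), leaving C = -1/2, x = -1.
Term ratio: r(k) = (-1) * (k-3/2) (k+3) / [(k+11/2) (k+1)] - rational; roots negated = parameters, x = (-1), C = -1/2.

Reduced: x = -1, 2F1, upper = {-3/2, 3}, lower = {11/2}, C = -1/2. Verdict (x = -1): Kummer's theorem (I3) applies (x = -1; c = 11/2 equals 1+a-b for upper {-3/2, 3}: listed pattern). Hence: (-315/1024) * pi.


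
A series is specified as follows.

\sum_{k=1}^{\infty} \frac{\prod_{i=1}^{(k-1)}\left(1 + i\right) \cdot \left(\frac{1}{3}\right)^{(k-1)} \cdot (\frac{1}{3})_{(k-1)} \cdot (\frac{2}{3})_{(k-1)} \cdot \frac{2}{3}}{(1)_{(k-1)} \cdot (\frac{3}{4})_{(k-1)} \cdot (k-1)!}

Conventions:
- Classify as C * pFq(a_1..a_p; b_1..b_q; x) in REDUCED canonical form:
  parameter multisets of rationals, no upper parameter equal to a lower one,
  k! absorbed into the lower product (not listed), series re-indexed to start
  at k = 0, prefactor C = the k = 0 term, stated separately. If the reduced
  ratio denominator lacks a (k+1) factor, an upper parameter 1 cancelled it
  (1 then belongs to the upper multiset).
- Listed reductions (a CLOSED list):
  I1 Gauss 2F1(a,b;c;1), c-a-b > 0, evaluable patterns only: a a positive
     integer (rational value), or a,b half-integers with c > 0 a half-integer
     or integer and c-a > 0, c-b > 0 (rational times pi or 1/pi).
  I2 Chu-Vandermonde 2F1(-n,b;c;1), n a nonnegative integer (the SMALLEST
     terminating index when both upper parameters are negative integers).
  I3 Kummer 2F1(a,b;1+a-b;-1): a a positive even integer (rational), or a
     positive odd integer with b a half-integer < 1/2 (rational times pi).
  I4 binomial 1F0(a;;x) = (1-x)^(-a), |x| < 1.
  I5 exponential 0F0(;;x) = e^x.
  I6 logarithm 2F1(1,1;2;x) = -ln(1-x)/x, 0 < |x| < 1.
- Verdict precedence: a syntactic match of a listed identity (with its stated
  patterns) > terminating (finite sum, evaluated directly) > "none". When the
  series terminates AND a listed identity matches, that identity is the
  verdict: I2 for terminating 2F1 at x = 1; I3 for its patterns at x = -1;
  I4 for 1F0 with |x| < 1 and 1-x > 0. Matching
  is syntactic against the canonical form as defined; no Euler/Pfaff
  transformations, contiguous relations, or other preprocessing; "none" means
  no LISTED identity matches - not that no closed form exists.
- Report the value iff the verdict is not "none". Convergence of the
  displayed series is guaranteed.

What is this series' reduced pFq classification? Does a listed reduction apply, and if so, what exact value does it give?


This is \frac{2}{3} * 3F2(\frac{1}{3}, \frac{2}{3}, 2; \frac{3}{4}, 1; \frac{1}{3}) in reduced canonical form. Verdict: none - at argument \frac{1}{3} the multisets {\frac{1}{3}, \frac{2}{3}, 2} ; {\frac{3}{4}, 1} match no listed identity.

First insight: t_0 being \frac{2}{3}, (1)_k (C = 2/3, x = 1/3) is k! itself.
Adjacent-term ratio: r(k) = \frac{1}{3} * (k+\frac{1}{3}) (k+\frac{2}{3}) (k+2) / [(k+\frac{3}{4}) (k+1) (k+1)] - rational in k. x = \frac{1}{3}; t_0 = \frac{2}{3}; negate the roots.


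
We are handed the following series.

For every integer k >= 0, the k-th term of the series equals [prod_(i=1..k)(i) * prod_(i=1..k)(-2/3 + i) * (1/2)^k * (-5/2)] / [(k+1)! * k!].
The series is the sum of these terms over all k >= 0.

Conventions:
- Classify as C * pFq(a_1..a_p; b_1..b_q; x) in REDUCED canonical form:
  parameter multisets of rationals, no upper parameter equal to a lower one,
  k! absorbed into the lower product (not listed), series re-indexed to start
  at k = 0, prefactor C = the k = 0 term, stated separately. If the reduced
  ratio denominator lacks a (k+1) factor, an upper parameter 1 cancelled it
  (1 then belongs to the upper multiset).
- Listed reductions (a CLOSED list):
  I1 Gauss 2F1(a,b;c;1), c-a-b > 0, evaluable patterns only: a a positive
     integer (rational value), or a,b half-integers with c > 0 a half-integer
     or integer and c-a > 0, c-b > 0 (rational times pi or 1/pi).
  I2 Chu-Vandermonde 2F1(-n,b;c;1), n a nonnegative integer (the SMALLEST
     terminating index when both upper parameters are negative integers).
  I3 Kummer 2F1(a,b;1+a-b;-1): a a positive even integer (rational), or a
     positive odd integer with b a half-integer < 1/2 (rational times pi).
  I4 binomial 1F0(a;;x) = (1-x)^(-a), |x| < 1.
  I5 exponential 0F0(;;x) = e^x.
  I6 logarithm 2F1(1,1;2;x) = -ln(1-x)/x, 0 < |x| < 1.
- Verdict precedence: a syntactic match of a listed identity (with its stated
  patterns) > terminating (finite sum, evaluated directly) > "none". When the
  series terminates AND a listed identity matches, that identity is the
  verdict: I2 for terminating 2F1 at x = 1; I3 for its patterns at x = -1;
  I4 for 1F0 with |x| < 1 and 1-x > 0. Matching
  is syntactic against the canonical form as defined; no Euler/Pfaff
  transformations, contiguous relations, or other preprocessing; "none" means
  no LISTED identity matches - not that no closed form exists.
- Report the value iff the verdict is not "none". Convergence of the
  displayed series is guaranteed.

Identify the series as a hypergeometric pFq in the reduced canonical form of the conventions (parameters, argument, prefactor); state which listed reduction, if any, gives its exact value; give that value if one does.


This is -5/2 * 2F1(1/3, 1; 2; 1/2) in reduced canonical form. Verdict: none (x = 1/2): each listed identity misses the multisets {1/3, 1} ; {2}.

Structural cue: with t_0 = -5/2, the denominator's factorial ratio (C = -5/2, x = 1/2) is a lower Pochhammer.
Consecutive-term ratio: r(k) = (1/2) * (k+1/3) (k+1) / [(k+2) (k+1)] ; factor over Q: parameters, x = (1/2), and C = -5/2.


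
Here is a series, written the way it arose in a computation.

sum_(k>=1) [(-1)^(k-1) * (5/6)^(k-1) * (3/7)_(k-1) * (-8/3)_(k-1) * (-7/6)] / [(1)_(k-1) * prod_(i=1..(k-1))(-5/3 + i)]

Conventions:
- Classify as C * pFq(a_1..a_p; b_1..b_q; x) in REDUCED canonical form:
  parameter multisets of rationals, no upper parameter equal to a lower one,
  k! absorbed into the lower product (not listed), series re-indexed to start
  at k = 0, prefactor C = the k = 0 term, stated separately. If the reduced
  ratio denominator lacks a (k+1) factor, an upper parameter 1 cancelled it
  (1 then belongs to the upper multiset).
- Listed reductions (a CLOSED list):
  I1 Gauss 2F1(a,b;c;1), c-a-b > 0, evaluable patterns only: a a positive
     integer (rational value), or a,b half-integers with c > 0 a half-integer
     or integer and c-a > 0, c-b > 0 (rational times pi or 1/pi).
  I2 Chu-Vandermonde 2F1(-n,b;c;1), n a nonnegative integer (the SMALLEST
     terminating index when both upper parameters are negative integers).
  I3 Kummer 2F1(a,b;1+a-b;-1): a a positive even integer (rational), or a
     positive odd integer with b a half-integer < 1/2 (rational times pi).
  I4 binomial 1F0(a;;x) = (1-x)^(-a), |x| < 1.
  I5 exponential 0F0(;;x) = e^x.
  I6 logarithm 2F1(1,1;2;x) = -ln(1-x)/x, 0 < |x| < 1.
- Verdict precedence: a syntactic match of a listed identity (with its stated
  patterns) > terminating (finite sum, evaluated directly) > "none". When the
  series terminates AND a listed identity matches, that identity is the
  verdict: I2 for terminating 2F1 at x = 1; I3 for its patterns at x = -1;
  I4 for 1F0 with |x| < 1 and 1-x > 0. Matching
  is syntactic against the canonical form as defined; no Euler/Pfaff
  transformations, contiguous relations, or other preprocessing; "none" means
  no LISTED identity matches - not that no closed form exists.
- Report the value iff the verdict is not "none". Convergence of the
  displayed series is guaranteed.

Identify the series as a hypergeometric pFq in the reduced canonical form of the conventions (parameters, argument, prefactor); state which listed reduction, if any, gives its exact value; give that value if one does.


Canonical form: C = -7/6 times 2F1 with upper {-8/3, 3/7}, lower {-2/3}, x = -5/6. Verdict: none. A 2F1 with upper {-8/3, 3/7} fits none of I1-I6 at x = -5/6; the sum runs forever.

Key observation: with t_0 = -7/6, the lower running product (C = -7/6) is a rising factorial.
Consecutive-term ratio: r(k) = (-5/6) * (k-8/3) (k+3/7) / [(k-2/3) (k+1)] - rational in k, leading ratio (-5/6); with t_0 = -7/6, classification follows.
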